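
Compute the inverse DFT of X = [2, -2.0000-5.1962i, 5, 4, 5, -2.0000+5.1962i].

x[n] = (1/6) Σ(k=0 to 5) X[k] · e^(2πikn/6)

Computing each x[n]:
x[0] = 2
x[1] = 0
x[2] = 2
x[3] = 2
x[4] = -1
x[5] = -3

x = [2, 0, 2, 2, -1, -3]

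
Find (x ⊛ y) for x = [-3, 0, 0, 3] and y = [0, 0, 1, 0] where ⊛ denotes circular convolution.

(x ⊛ y)[n] = Σ(m=0 to 3) x[m] · y[(n-m) mod 4]

Computing each output sample:
(x ⊛ y)[0] = 0
(x ⊛ y)[1] = 3
(x ⊛ y)[2] = -3
(x ⊛ y)[3] = 0

x ⊛ y = [0, 3, -3, 0]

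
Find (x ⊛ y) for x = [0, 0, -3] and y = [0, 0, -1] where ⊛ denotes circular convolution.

(x ⊛ y)[n] = Σ(m=0 to 2) x[m] · y[(n-m) mod 3]

Computing each output sample:
(x ⊛ y)[0] = 0
(x ⊛ y)[1] = 3
(x ⊛ y)[2] = 0

x ⊛ y = [0, 3, 0]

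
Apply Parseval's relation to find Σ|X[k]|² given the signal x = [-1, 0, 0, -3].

Parseval: Σ|x[n]|² = (1/N)Σ|X[k]|², so Σ|X[k]|² = N·Σ|x[n]|² = 4·10.0000

Σ|X[k]|² = N·Σ|x[n]|² = 4·10.0000 = 40.0000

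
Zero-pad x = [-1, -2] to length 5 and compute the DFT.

Original 2-point DFT: [-3, 1]
Zero-padded 5-point DFT provides frequency interpolation.

DFT_5([x, 0, ...]) = [-3, -1.6180+1.9021i, 0.6180+1.1756i, 0.6180-1.1756i, -1.6180-1.9021i]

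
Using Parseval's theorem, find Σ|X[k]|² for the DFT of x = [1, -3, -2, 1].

Parseval: Σ|x[n]|² = (1/N)Σ|X[k]|², so Σ|X[k]|² = N·Σ|x[n]|² = 4·15.0000

Σ|X[k]|² = N·Σ|x[n]|² = 4·15.0000 = 60.0000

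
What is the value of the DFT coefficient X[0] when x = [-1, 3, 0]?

X[0] = Σ(n=0 to 2) x[n] · ω_3^0 = Σ x[n]
= (-1) + (3) + (0)

X[0] = 2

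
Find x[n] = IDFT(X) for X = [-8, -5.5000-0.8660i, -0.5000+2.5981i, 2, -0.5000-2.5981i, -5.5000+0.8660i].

x[n] = (1/6) Σ(k=0 to 5) X[k] · e^(2πikn/6)

Computing each x[n]:
x[0] = -3
x[1] = -3
x[2] = 1
x[3] = 0
x[4] = -1
x[5] = -2

x = [-3, -3, 1, 0, -1, -2]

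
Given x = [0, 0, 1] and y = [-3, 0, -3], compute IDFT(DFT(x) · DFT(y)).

(x ⊛ y)[n] = Σ(m=0 to 2) x[m] · y[(n-m) mod 3]

Computing each output sample:
(x ⊛ y)[0] = 0
(x ⊛ y)[1] = -3
(x ⊛ y)[2] = -3

x ⊛ y = [0, -3, -3]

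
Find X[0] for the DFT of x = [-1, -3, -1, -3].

X[0] = Σ(n=0 to 3) x[n] · ω_4^0 = Σ x[n]
= (-1) + (-3) + (-1) + (-3)

X[0] = -8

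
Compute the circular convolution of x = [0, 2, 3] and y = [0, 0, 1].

(x ⊛ y)[n] = Σ(m=0 to 2) x[m] · y[(n-m) mod 3]

Computing each output sample:
(x ⊛ y)[0] = 2
(x ⊛ y)[1] = 3
(x ⊛ y)[2] = 0

x ⊛ y = [2, 3, 0]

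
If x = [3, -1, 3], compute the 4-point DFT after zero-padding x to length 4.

Original 3-point DFT: [5, 2.0000+3.4641i, 2.0000-3.4641i]
Zero-padded 4-point DFT provides frequency interpolation.

DFT_4([x, 0, ...]) = [5, 1i, 7, -1i]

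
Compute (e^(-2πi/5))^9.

Since ω_5^5 = 1, powers reduce modulo 5.
9 mod 5 = 4
So ω_5^9 = ω_5^4 = e^(-2πi·4/5)

ω_5^9 = ω_5^4 = 0.3090+0.9511i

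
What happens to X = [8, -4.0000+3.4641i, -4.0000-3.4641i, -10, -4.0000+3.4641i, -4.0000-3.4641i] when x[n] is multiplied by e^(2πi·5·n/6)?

Modulation property: DFT(ω_6^(-5n)·x[n]) = X[(k-5) mod 6], so circularly shift X by 5 positions.

X[k-5] = [-4.0000+3.4641i, -4.0000-3.4641i, -10, -4.0000+3.4641i, -4.0000-3.4641i, 8]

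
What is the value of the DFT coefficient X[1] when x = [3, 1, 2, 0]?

X[1] = Σ(n=0 to 3) x[n] · ω_4^(1n) where ω_4 = e^(-2πi/4)
= (3)·ω_4^0 + (1)·ω_4^1 + (2)·ω_4^2 + (0)·ω_4^3

X[1] = 1-1i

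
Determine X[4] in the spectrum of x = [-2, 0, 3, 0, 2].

X[4] = Σ(n=0 to 4) x[n] · ω_5^(4n) where ω_5 = e^(-2πi/5)
= (-2)·ω_5^0 + (0)·ω_5^4 + (3)·ω_5^8 + (0)·ω_5^12 + (2)·ω_5^16

X[4] = -3.8090-0.1388i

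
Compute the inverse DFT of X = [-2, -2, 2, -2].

x[n] = (1/4) Σ(k=0 to 3) X[k] · e^(2πikn/4)

Computing each x[n]:
x[0] = -1
x[1] = -1
x[2] = 1
x[3] = -1

x = [-1, -1, 1, -1]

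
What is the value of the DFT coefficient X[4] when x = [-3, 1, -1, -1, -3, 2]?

X[4] = Σ(n=0 to 5) x[n] · ω_6^(4n) where ω_6 = e^(-2πi/6)
= (-3)·ω_6^0 + (1)·ω_6^4 + (-1)·ω_6^8 + (-1)·ω_6^12 + (-3)·ω_6^16 + (2)·ω_6^20

X[4] = -3.5000-2.5981i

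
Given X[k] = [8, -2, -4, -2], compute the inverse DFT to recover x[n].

x[n] = (1/4) Σ(k=0 to 3) X[k] · e^(2πikn/4)

Computing each x[n]:
x[0] = 0
x[1] = 3
x[2] = 2
x[3] = 3

x = [0, 3, 2, 3]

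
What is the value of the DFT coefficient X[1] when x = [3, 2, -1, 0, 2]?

X[1] = Σ(n=0 to 4) x[n] · ω_5^(1n) where ω_5 = e^(-2πi/5)
= (3)·ω_5^0 + (2)·ω_5^1 + (-1)·ω_5^2 + (0)·ω_5^3 + (2)·ω_5^4

X[1] = 5.0451+0.5878i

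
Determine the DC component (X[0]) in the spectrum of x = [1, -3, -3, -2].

X[0] = Σ(n=0 to 3) x[n] · ω_4^0 = Σ x[n]
= (1) + (-3) + (-3) + (-2)

X[0] = -7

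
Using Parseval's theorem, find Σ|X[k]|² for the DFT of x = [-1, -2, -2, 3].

Parseval: Σ|x[n]|² = (1/N)Σ|X[k]|², so Σ|X[k]|² = N·Σ|x[n]|² = 4·18.0000

Σ|X[k]|² = N·Σ|x[n]|² = 4·18.0000 = 72.0000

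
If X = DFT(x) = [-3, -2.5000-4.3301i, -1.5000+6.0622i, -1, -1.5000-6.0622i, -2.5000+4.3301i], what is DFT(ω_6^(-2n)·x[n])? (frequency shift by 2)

Modulation property: DFT(ω_6^(-2n)·x[n]) = X[(k-2) mod 6], so circularly shift X by 2 positions.

X[k-2] = [-1.5000-6.0622i, -2.5000+4.3301i, -3, -2.5000-4.3301i, -1.5000+6.0622i, -1]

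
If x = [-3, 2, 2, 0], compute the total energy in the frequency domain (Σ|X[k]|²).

Parseval: Σ|x[n]|² = (1/N)Σ|X[k]|², so Σ|X[k]|² = N·Σ|x[n]|² = 4·17.0000

Σ|X[k]|² = N·Σ|x[n]|² = 4·17.0000 = 68.0000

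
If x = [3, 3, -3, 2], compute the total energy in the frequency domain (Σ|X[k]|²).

Parseval: Σ|x[n]|² = (1/N)Σ|X[k]|², so Σ|X[k]|² = N·Σ|x[n]|² = 4·31.0000

Σ|X[k]|² = N·Σ|x[n]|² = 4·31.0000 = 124.0000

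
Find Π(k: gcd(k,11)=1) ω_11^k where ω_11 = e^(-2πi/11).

The primitive 11th roots of unity are ω_11^k for k coprime to 11: k ∈ {1, 2, 3, 4, 5, 6, 7, 8, 9, 10}
Their product equals the constant term of the cyclotomic polynomial Φ_11(x) up to sign.
For n ≥ 3, the product of all primitive nth roots of unity is 1. (For n=1 it is 1; for n=2 it is -1.)

1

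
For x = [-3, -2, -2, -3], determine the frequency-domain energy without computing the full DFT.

Parseval: Σ|x[n]|² = (1/N)Σ|X[k]|², so Σ|X[k]|² = N·Σ|x[n]|² = 4·26.0000

Σ|X[k]|² = N·Σ|x[n]|² = 4·26.0000 = 104.0000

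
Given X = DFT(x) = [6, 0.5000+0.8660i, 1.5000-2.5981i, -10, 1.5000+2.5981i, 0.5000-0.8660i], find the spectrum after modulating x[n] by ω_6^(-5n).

Modulation property: DFT(ω_6^(-5n)·x[n]) = X[(k-5) mod 6], so circularly shift X by 5 positions.

X[k-5] = [0.5000+0.8660i, 1.5000-2.5981i, -10, 1.5000+2.5981i, 0.5000-0.8660i, 6]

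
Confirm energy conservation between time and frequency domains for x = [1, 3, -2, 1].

Time domain:
Σ|x[n]|² = |1|² + |3|² + |-2|² + |1|² = 15.0000

Frequency domain:
(1/4)Σ|X[k]|² = (1/4)(|3|² + |3-2i|² + |-5|² + |3+2i|²) = (1/4)·60.0000 = 15.0000

Both sides agree, confirming Parseval's theorem.

Σ|x[n]|² = (1/N)Σ|X[k]|² = 15.0000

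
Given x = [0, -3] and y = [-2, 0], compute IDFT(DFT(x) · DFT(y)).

(x ⊛ y)[n] = Σ(m=0 to 1) x[m] · y[(n-m) mod 2]

Computing each output sample:
(x ⊛ y)[0] = 0
(x ⊛ y)[1] = 6

x ⊛ y = [0, 6]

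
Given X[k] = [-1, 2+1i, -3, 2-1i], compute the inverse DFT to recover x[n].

x[n] = (1/4) Σ(k=0 to 3) X[k] · e^(2πikn/4)

Computing each x[n]:
x[0] = 0
x[1] = 0
x[2] = -2
x[3] = 1

x = [0, 0, -2, 1]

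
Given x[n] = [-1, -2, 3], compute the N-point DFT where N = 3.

X[k] = Σ(n=0 to 2) x[n] · ω_3^(nk)
where ω_3 = e^(-2πi/3)

Computing each X[k]:
X[0] = 0
X[1] = -1.5000+4.3301i
X[2] = -1.5000-4.3301i

X = [0, -1.5000+4.3301i, -1.5000-4.3301i]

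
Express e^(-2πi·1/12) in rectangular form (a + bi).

ω_12^1 = e^(-2πi·1/12)
= cos(-2π·1/12) + i·sin(-2π·1/12)
= cos(-2π/12) + i·sin(-2π/12)

ω_12^1 = cos(-2π/12) + i·sin(-2π/12) = 0.8660-0.5000i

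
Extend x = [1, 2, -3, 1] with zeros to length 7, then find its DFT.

Original 4-point DFT: [1, 4-1i, -5, 4+1i]
Zero-padded 7-point DFT provides frequency interpolation.

DFT_7([x, 0, ...]) = [1, 2.0136+0.9272i, 3.8814-2.4697i, -2.8949-4.1882i, -2.8949+4.1882i, 3.8814+2.4697i, 2.0136-0.9272i]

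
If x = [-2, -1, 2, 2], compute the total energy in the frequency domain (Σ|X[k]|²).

Parseval: Σ|x[n]|² = (1/N)Σ|X[k]|², so Σ|X[k]|² = N·Σ|x[n]|² = 4·13.0000

Σ|X[k]|² = N·Σ|x[n]|² = 4·13.0000 = 52.0000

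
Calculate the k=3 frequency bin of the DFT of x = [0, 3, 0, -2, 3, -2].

X[3] = Σ(n=0 to 5) x[n] · ω_6^(3n) where ω_6 = e^(-2πi/6)
= (0)·ω_6^0 + (3)·ω_6^3 + (0)·ω_6^6 + (-2)·ω_6^9 + (3)·ω_6^12 + (-2)·ω_6^15

X[3] = 4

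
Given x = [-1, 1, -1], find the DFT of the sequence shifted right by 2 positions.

Time shift by 2: X_shifted[k] = ω_3^(2k) · X[k]
Shifted x = [1, -1, -1]

DFT(x[n-2]) = [-1, 2, 2]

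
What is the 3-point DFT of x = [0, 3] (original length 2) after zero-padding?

Original 2-point DFT: [3, -3]
Zero-padded 3-point DFT provides frequency interpolation.

DFT_3([x, 0, ...]) = [3, -1.5000-2.5981i, -1.5000+2.5981i]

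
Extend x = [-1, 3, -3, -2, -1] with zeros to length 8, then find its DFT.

Original 5-point DFT: [-4, 3.6631-3.2164i, -4.1631-3.3022i, -4.1631+3.3022i, 3.6631+3.2164i]
Zero-padded 8-point DFT provides frequency interpolation.

DFT_8([x, 0, ...]) = [-4, 3.5355+2.2929i, 1-5i, -3.5355-3.7071i, -6, -3.5355+3.7071i, 1+5i, 3.5355-2.2929i]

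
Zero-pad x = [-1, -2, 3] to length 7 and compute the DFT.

Original 3-point DFT: [0, -1.5000+4.3301i, -1.5000-4.3301i]
Zero-padded 7-point DFT provides frequency interpolation.

DFT_7([x, 0, ...]) = [0, -2.9145-1.3611i, -3.2579+3.2515i, 2.6724+3.2133i, 2.6724-3.2133i, -3.2579-3.2515i, -2.9145+1.3611i]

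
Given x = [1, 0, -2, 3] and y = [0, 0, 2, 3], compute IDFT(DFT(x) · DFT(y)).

(x ⊛ y)[n] = Σ(m=0 to 3) x[m] · y[(n-m) mod 4]

Computing each output sample:
(x ⊛ y)[0] = -4
(x ⊛ y)[1] = 0
(x ⊛ y)[2] = 11
(x ⊛ y)[3] = 3

x ⊛ y = [-4, 0, 11, 3]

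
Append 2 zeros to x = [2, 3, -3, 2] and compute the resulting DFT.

Original 4-point DFT: [4, 5-1i, -6, 5+1i]
Zero-padded 6-point DFT provides frequency interpolation.

DFT_6([x, 0, ...]) = [4, 3, 4.0000-5.1962i, -6, 4.0000+5.1962i, 3]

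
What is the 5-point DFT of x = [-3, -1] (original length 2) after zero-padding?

Original 2-point DFT: [-4, -2]
Zero-padded 5-point DFT provides frequency interpolation.

DFT_5([x, 0, ...]) = [-4, -3.3090+0.9511i, -2.1910+0.5878i, -2.1910-0.5878i, -3.3090-0.9511i]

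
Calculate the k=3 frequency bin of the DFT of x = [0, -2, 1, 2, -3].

X[3] = Σ(n=0 to 4) x[n] · ω_5^(3n) where ω_5 = e^(-2πi/5)
= (0)·ω_5^0 + (-2)·ω_5^3 + (1)·ω_5^6 + (2)·ω_5^9 + (-3)·ω_5^12

X[3] = 4.9721+1.5388i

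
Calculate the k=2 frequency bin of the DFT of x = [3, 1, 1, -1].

X[2] = Σ(n=0 to 3) x[n] · ω_4^(2n) where ω_4 = e^(-2πi/4)
= (3)·ω_4^0 + (1)·ω_4^2 + (1)·ω_4^4 + (-1)·ω_4^6

X[2] = 4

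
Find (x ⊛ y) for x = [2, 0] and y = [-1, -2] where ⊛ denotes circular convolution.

(x ⊛ y)[n] = Σ(m=0 to 1) x[m] · y[(n-m) mod 2]

Computing each output sample:
(x ⊛ y)[0] = -2
(x ⊛ y)[1] = -4

x ⊛ y = [-2, -4]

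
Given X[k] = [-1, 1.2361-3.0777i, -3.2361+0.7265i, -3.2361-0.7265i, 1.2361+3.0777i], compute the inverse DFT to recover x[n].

x[n] = (1/5) Σ(k=0 to 4) X[k] · e^(2πikn/5)

Computing each x[n]:
x[0] = -1
x[1] = 2
x[2] = 0
x[3] = -2
x[4] = 0

x = [-1, 2, 0, -2, 0]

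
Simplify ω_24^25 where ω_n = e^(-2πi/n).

Since ω_24^24 = 1, powers reduce modulo 24.
25 mod 24 = 1
So ω_24^25 = ω_24^1 = e^(-2πi·1/24)

ω_24^25 = ω_24^1 = 0.9659-0.2588i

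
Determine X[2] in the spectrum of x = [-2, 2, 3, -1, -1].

X[2] = Σ(n=0 to 4) x[n] · ω_5^(2n) where ω_5 = e^(-2πi/5)
= (-2)·ω_5^0 + (2)·ω_5^2 + (3)·ω_5^4 + (-1)·ω_5^6 + (-1)·ω_5^8

X[2] = -2.1910+2.0409i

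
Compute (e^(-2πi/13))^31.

Since ω_13^13 = 1, powers reduce modulo 13.
31 mod 13 = 5
So ω_13^31 = ω_13^5 = e^(-2πi·5/13)

ω_13^31 = ω_13^5 = -0.7485-0.6631i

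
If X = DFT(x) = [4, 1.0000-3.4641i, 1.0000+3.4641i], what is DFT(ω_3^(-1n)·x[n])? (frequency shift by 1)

Modulation property: DFT(ω_3^(-1n)·x[n]) = X[(k-1) mod 3], so circularly shift X by 1 positions.

X[k-1] = [1.0000+3.4641i, 4, 1.0000-3.4641i]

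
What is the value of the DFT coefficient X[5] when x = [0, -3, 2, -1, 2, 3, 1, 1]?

X[5] = Σ(n=0 to 7) x[n] · ω_8^(5n) where ω_8 = e^(-2πi/8)
= (0)·ω_8^0 + (-3)·ω_8^5 + (2)·ω_8^10 + (-1)·ω_8^15 + (2)·ω_8^20 + (3)·ω_8^25 + (1)·ω_8^30 + (1)·ω_8^35

X[5] = 0.8284-6.6569i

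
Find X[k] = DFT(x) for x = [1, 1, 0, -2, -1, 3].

X[k] = Σ(n=0 to 5) x[n] · ω_6^(nk)
where ω_6 = e^(-2πi/6)

Computing each X[k]:
X[0] = 2
X[1] = 5.5000+0.8660i
X[2] = -2.5000+2.5981i
X[3] = -2
X[4] = -2.5000-2.5981i
X[5] = 5.5000-0.8660i

X = [2, 5.5000+0.8660i, -2.5000+2.5981i, -2, -2.5000-2.5981i, 5.5000-0.8660i]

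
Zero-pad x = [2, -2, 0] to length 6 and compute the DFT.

Original 3-point DFT: [0, 3.0000+1.7321i, 3.0000-1.7321i]
Zero-padded 6-point DFT provides frequency interpolation.

DFT_6([x, 0, ...]) = [0, 1.0000+1.7321i, 3.0000+1.7321i, 4, 3.0000-1.7321i, 1.0000-1.7321i]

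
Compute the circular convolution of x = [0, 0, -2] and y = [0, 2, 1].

(x ⊛ y)[n] = Σ(m=0 to 2) x[m] · y[(n-m) mod 3]

Computing each output sample:
(x ⊛ y)[0] = -4
(x ⊛ y)[1] = -2
(x ⊛ y)[2] = 0

x ⊛ y = [-4, -2, 0]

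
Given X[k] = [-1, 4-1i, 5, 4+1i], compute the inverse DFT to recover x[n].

x[n] = (1/4) Σ(k=0 to 3) X[k] · e^(2πikn/4)

Computing each x[n]:
x[0] = 3
x[1] = -1
x[2] = -1
x[3] = -2

x = [3, -1, -1, -2]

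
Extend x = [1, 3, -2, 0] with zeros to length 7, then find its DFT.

Original 4-point DFT: [2, 3-3i, -4, 3+3i]
Zero-padded 7-point DFT provides frequency interpolation.

DFT_7([x, 0, ...]) = [2, 3.3155-0.3956i, 2.1344-3.7926i, -2.9499-2.8653i, -2.9499+2.8653i, 2.1344+3.7926i, 3.3155+0.3956i]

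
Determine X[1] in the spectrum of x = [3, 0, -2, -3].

X[1] = Σ(n=0 to 3) x[n] · ω_4^(1n) where ω_4 = e^(-2πi/4)
= (3)·ω_4^0 + (0)·ω_4^1 + (-2)·ω_4^2 + (-3)·ω_4^3

X[1] = 5-3i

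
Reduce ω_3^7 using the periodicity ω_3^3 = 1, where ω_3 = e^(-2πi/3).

Since ω_3^3 = 1, powers reduce modulo 3.
7 mod 3 = 1
So ω_3^7 = ω_3^1 = e^(-2πi·1/3)

ω_3^7 = ω_3^1 = -0.5000-0.8660i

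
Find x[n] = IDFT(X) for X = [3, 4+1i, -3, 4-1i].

x[n] = (1/4) Σ(k=0 to 3) X[k] · e^(2πikn/4)

Computing each x[n]:
x[0] = 2
x[1] = 1
x[2] = -2
x[3] = 2

x = [2, 1, -2, 2]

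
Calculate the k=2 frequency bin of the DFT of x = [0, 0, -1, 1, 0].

X[2] = Σ(n=0 to 4) x[n] · ω_5^(2n) where ω_5 = e^(-2πi/5)
= (0)·ω_5^0 + (0)·ω_5^2 + (-1)·ω_5^4 + (1)·ω_5^6 + (0)·ω_5^8

X[2] = -1.9021i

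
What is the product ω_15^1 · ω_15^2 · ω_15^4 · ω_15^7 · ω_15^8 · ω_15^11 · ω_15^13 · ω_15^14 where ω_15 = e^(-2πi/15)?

The primitive 15th roots of unity are ω_15^k for k coprime to 15: k ∈ {1, 2, 4, 7, 8, 11, 13, 14}
Their product equals the constant term of the cyclotomic polynomial Φ_15(x) up to sign.
For n ≥ 3, the product of all primitive nth roots of unity is 1. (For n=1 it is 1; for n=2 it is -1.)

1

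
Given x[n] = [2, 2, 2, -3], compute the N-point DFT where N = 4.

X[k] = Σ(n=0 to 3) x[n] · ω_4^(nk)
where ω_4 = e^(-2πi/4)

Computing each X[k]:
X[0] = 3
X[1] = -5i
X[2] = 5
X[3] = 5i

X = [3, -5i, 5, 5i]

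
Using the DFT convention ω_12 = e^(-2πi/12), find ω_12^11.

ω_12^11 = e^(-2πi·11/12)
= cos(-2π·11/12) + i·sin(-2π·11/12)
= cos(-22π/12) + i·sin(-22π/12)

ω_12^11 = cos(-22π/12) + i·sin(-22π/12) = 0.8660+0.5000i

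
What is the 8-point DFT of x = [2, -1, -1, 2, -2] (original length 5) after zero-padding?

Original 5-point DFT: [0, 0.2639+0.8123i, 4.7361-3.4410i, 4.7361+3.4410i, 0.2639-0.8123i]
Zero-padded 8-point DFT provides frequency interpolation.

DFT_8([x, 0, ...]) = [0, 1.8787+0.2929i, 1+3i, 6.1213-1.7071i, -2, 6.1213+1.7071i, 1-3i, 1.8787-0.2929i]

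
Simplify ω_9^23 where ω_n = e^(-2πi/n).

Since ω_9^9 = 1, powers reduce modulo 9.
23 mod 9 = 5
So ω_9^23 = ω_9^5 = e^(-2πi·5/9)

ω_9^23 = ω_9^5 = -0.9397+0.3420i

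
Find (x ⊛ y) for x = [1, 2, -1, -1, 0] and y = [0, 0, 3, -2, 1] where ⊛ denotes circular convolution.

(x ⊛ y)[n] = Σ(m=0 to 4) x[m] · y[(n-m) mod 5]

Computing each output sample:
(x ⊛ y)[0] = 1
(x ⊛ y)[1] = 1
(x ⊛ y)[2] = 2
(x ⊛ y)[3] = 4
(x ⊛ y)[4] = -6

x ⊛ y = [1, 1, 2, 4, -6]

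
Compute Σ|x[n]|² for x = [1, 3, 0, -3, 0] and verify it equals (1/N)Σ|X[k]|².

Time domain:
Σ|x[n]|² = |1|² + |3|² + |0|² + |-3|² + |0|² = 19.0000

Frequency domain:
(1/5)Σ|X[k]|² = (1/5)(|1|² + |4.3541-4.6165i|² + |-2.3541+1.0898i|² + |-2.3541-1.0898i|² + |4.3541+4.6165i|²) = (1/5)·95.0000 = 19.0000

Both sides agree, confirming Parseval's theorem.

Σ|x[n]|² = (1/N)Σ|X[k]|² = 19.0000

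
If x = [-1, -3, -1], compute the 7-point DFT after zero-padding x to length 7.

Original 3-point DFT: [-5, 1.0000+1.7321i, 1.0000-1.7321i]
Zero-padded 7-point DFT provides frequency interpolation.

DFT_7([x, 0, ...]) = [-5, -2.6479+3.3204i, 0.5685+2.4909i, 1.0794+0.5198i, 1.0794-0.5198i, 0.5685-2.4909i, -2.6479-3.3204i]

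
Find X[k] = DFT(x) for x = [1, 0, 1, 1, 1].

X[k] = Σ(n=0 to 4) x[n] · ω_5^(nk)
where ω_5 = e^(-2πi/5)

Computing each X[k]:
X[0] = 4
X[1] = -0.3090+0.9511i
X[2] = 0.8090+0.5878i
X[3] = 0.8090-0.5878i
X[4] = -0.3090-0.9511i

X = [4, -0.3090+0.9511i, 0.8090+0.5878i, 0.8090-0.5878i, -0.3090-0.9511i]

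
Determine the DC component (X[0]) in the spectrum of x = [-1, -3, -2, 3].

X[0] = Σ(n=0 to 3) x[n] · ω_4^0 = Σ x[n]
= (-1) + (-3) + (-2) + (3)

X[0] = -3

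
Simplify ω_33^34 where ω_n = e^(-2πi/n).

Since ω_33^33 = 1, powers reduce modulo 33.
34 mod 33 = 1
So ω_33^34 = ω_33^1 = e^(-2πi·1/33)

ω_33^34 = ω_33^1 = 0.9819-0.1893i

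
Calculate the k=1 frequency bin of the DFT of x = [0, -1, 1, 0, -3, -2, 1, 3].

X[1] = Σ(n=0 to 7) x[n] · ω_8^(1n) where ω_8 = e^(-2πi/8)
= (0)·ω_8^0 + (-1)·ω_8^1 + (1)·ω_8^2 + (0)·ω_8^3 + (-3)·ω_8^4 + (-2)·ω_8^5 + (1)·ω_8^6 + (3)·ω_8^7

X[1] = 5.8284+1.4142i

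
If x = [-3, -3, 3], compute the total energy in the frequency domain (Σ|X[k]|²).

Parseval: Σ|x[n]|² = (1/N)Σ|X[k]|², so Σ|X[k]|² = N·Σ|x[n]|² = 3·27.0000

Σ|X[k]|² = N·Σ|x[n]|² = 3·27.0000 = 81.0000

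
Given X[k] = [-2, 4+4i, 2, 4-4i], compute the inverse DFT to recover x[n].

x[n] = (1/4) Σ(k=0 to 3) X[k] · e^(2πikn/4)

Computing each x[n]:
x[0] = 2
x[1] = -3
x[2] = -2
x[3] = 1

x = [2, -3, -2, 1]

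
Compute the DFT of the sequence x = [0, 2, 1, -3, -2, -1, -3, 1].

X[k] = Σ(n=0 to 7) x[n] · ω_8^(nk)
where ω_8 = e^(-2πi/8)

Computing each X[k]:
X[0] = -5
X[1] = 6.9497-3.2929i
X[2] = -3i
X[3] = -2.9497+4.7071i
X[4] = -3
X[5] = -2.9497-4.7071i
X[6] = 3i
X[7] = 6.9497+3.2929i

X = [-5, 6.9497-3.2929i, -3i, -2.9497+4.7071i, -3, -2.9497-4.7071i, 3i, 6.9497+3.2929i]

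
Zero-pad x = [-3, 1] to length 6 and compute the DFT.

Original 2-point DFT: [-2, -4]
Zero-padded 6-point DFT provides frequency interpolation.

DFT_6([x, 0, ...]) = [-2, -2.5000-0.8660i, -3.5000-0.8660i, -4, -3.5000+0.8660i, -2.5000+0.8660i]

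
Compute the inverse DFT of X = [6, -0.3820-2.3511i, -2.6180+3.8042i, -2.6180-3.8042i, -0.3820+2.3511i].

x[n] = (1/5) Σ(k=0 to 4) X[k] · e^(2πikn/5)

Computing each x[n]:
x[0] = 0
x[1] = 2
x[2] = 3
x[3] = -1
x[4] = 2

x = [0, 2, 3, -1, 2]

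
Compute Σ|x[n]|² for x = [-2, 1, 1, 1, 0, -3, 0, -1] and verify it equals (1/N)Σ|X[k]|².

Time domain:
Σ|x[n]|² = |-2|² + |1|² + |1|² + |1|² + |0|² + |-3|² + |0|² + |-1|² = 17.0000

Frequency domain:
(1/8)Σ|X[k]|² = (1/8)(|-3|² + |-0.5858-5.2426i|² + |-3+2i|² + |-3.4142-3.2426i|² + |1|² + |-3.4142+3.2426i|² + |-3-2i|² + |-0.5858+5.2426i|²) = (1/8)·136.0000 = 17.0000

Both sides agree, confirming Parseval's theorem.

Σ|x[n]|² = (1/N)Σ|X[k]|² = 17.0000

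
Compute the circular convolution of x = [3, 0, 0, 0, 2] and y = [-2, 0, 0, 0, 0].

(x ⊛ y)[n] = Σ(m=0 to 4) x[m] · y[(n-m) mod 5]

Computing each output sample:
(x ⊛ y)[0] = -6
(x ⊛ y)[1] = 0
(x ⊛ y)[2] = 0
(x ⊛ y)[3] = 0
(x ⊛ y)[4] = -4

x ⊛ y = [-6, 0, 0, 0, -4]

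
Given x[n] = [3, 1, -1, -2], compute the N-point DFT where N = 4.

X[k] = Σ(n=0 to 3) x[n] · ω_4^(nk)
where ω_4 = e^(-2πi/4)

Computing each X[k]:
X[0] = 1
X[1] = 4-3i
X[2] = 3
X[3] = 4+3i

X = [1, 4-3i, 3, 4+3i]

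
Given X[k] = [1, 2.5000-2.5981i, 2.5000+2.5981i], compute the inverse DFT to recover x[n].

x[n] = (1/3) Σ(k=0 to 2) X[k] · e^(2πikn/3)

Computing each x[n]:
x[0] = 2
x[1] = 1
x[2] = -2

x = [2, 1, -2]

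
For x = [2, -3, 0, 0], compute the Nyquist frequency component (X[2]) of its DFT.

X[2] = Σ(n=0 to 3) x[n] · ω_4^(2n) where ω_4 = e^(-2πi/4)
= (2)·ω_4^0 + (-3)·ω_4^2 + (0)·ω_4^4 + (0)·ω_4^6

X[2] = 5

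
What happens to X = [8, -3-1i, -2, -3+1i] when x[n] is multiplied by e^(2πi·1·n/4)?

Modulation property: DFT(ω_4^(-1n)·x[n]) = X[(k-1) mod 4], so circularly shift X by 1 positions.

X[k-1] = [-3+1i, 8, -3-1i, -2]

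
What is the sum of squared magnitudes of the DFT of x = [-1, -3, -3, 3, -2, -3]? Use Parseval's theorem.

Parseval: Σ|x[n]|² = (1/N)Σ|X[k]|², so Σ|X[k]|² = N·Σ|x[n]|² = 6·41.0000

Σ|X[k]|² = N·Σ|x[n]|² = 6·41.0000 = 246.0000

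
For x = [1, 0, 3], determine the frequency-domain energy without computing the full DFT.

Parseval: Σ|x[n]|² = (1/N)Σ|X[k]|², so Σ|X[k]|² = N·Σ|x[n]|² = 3·10.0000

Σ|X[k]|² = N·Σ|x[n]|² = 3·10.0000 = 30.0000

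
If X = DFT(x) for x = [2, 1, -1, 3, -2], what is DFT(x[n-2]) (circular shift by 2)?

Time shift by 2: X_shifted[k] = ω_5^(2k) · X[k]
Shifted x = [3, -2, 2, 1, -1]

DFT(x[n-2]) = [3, -0.3541+0.3633i, 6.3541+1.5388i, 6.3541-1.5388i, -0.3541-0.3633i]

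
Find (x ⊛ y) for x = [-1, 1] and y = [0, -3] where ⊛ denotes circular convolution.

(x ⊛ y)[n] = Σ(m=0 to 1) x[m] · y[(n-m) mod 2]

Computing each output sample:
(x ⊛ y)[0] = -3
(x ⊛ y)[1] = 3

x ⊛ y = [-3, 3]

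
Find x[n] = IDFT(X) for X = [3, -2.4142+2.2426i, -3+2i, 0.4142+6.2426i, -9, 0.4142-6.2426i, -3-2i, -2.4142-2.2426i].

x[n] = (1/8) Σ(k=0 to 7) X[k] · e^(2πikn/8)

Computing each x[n]:
x[0] = -2
x[1] = -1
x[2] = 1
x[3] = 1
x[4] = -1
x[5] = 3
x[6] = -1
x[7] = 3

x = [-2, -1, 1, 1, -1, 3, -1, 3]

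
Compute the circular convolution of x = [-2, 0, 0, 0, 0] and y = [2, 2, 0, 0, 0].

(x ⊛ y)[n] = Σ(m=0 to 4) x[m] · y[(n-m) mod 5]

Computing each output sample:
(x ⊛ y)[0] = -4
(x ⊛ y)[1] = -4
(x ⊛ y)[2] = 0
(x ⊛ y)[3] = 0
(x ⊛ y)[4] = 0

x ⊛ y = [-4, -4, 0, 0, 0]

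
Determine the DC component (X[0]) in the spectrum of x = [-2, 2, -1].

X[0] = Σ(n=0 to 2) x[n] · ω_3^0 = Σ x[n]
= (-2) + (2) + (-1)

X[0] = -1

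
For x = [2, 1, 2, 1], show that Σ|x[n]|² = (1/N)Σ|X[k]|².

Time domain:
Σ|x[n]|² = |2|² + |1|² + |2|² + |1|² = 10.0000

Frequency domain:
(1/4)Σ|X[k]|² = (1/4)(|6|² + |0|² + |2|² + |0|²) = (1/4)·40.0000 = 10.0000

Both sides agree, confirming Parseval's theorem.

Σ|x[n]|² = (1/N)Σ|X[k]|² = 10.0000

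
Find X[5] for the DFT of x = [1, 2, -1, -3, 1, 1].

X[5] = Σ(n=0 to 5) x[n] · ω_6^(5n) where ω_6 = e^(-2πi/6)
= (1)·ω_6^0 + (2)·ω_6^5 + (-1)·ω_6^10 + (-3)·ω_6^15 + (1)·ω_6^20 + (1)·ω_6^25

X[5] = 5.5000-0.8660i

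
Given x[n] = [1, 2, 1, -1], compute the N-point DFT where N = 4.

X[k] = Σ(n=0 to 3) x[n] · ω_4^(nk)
where ω_4 = e^(-2πi/4)

Computing each X[k]:
X[0] = 3
X[1] = -3i
X[2] = 1
X[3] = 3i

X = [3, -3i, 1, 3i]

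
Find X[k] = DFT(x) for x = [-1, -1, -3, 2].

X[k] = Σ(n=0 to 3) x[n] · ω_4^(nk)
where ω_4 = e^(-2πi/4)

Computing each X[k]:
X[0] = -3
X[1] = 2+3i
X[2] = -5
X[3] = 2-3i

X = [-3, 2+3i, -5, 2-3i]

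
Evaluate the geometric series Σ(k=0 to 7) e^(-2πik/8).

Sum of all nth roots of unity equals 0 for n > 1 (geometric series with r ≠ 1).

0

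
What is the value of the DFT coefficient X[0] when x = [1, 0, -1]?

X[0] = Σ(n=0 to 2) x[n] · ω_3^0 = Σ x[n]
= (1) + (0) + (-1)

X[0] = 0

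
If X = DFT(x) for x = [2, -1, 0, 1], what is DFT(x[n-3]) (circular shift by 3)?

Time shift by 3: X_shifted[k] = ω_4^(3k) · X[k]
Shifted x = [-1, 0, 1, 2]

DFT(x[n-3]) = [2, -2+2i, -2, -2-2i]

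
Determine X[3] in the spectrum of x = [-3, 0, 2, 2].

X[3] = Σ(n=0 to 3) x[n] · ω_4^(3n) where ω_4 = e^(-2πi/4)
= (-3)·ω_4^0 + (0)·ω_4^3 + (2)·ω_4^6 + (2)·ω_4^9

X[3] = -5-2i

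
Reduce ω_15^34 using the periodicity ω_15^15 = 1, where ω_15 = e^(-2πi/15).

Since ω_15^15 = 1, powers reduce modulo 15.
34 mod 15 = 4
So ω_15^34 = ω_15^4 = e^(-2πi·4/15)

ω_15^34 = ω_15^4 = -0.1045-0.9945i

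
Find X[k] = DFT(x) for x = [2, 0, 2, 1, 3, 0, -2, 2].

X[k] = Σ(n=0 to 7) x[n] · ω_8^(nk)
where ω_8 = e^(-2πi/8)

Computing each X[k]:
X[0] = 8
X[1] = -0.2929-3.2929i
X[2] = 5+3i
X[3] = -1.7071+4.7071i
X[4] = 2
X[5] = -1.7071-4.7071i
X[6] = 5-3i
X[7] = -0.2929+3.2929i

X = [8, -0.2929-3.2929i, 5+3i, -1.7071+4.7071i, 2, -1.7071-4.7071i, 5-3i, -0.2929+3.2929i]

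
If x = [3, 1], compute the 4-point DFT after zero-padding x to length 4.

Original 2-point DFT: [4, 2]
Zero-padded 4-point DFT provides frequency interpolation.

DFT_4([x, 0, ...]) = [4, 3-1i, 2, 3+1i]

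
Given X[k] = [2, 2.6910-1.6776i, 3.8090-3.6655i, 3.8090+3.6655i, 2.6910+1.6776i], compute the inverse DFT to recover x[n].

x[n] = (1/5) Σ(k=0 to 4) X[k] · e^(2πikn/5)

Computing each x[n]:
x[0] = 3
x[1] = 1
x[2] = -1
x[3] = 1
x[4] = -2

x = [3, 1, -1, 1, -2]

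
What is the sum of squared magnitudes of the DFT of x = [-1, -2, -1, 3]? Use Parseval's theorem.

Parseval: Σ|x[n]|² = (1/N)Σ|X[k]|², so Σ|X[k]|² = N·Σ|x[n]|² = 4·15.0000

Σ|X[k]|² = N·Σ|x[n]|² = 4·15.0000 = 60.0000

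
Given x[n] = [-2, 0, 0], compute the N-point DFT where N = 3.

X[k] = Σ(n=0 to 2) x[n] · ω_3^(nk)
where ω_3 = e^(-2πi/3)

Computing each X[k]:
X[0] = -2
X[1] = -2
X[2] = -2

X = [-2, -2, -2]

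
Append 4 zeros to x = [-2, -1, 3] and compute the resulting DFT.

Original 3-point DFT: [0, -3.0000+3.4641i, -3.0000-3.4641i]
Zero-padded 7-point DFT provides frequency interpolation.

DFT_7([x, 0, ...]) = [0, -3.2911-2.1430i, -4.4804+2.2766i, 0.7714+2.7794i, 0.7714-2.7794i, -4.4804-2.2766i, -3.2911+2.1430i]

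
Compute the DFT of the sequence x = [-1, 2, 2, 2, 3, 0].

X[k] = Σ(n=0 to 5) x[n] · ω_6^(nk)
where ω_6 = e^(-2πi/6)

Computing each X[k]:
X[0] = 8
X[1] = -4.5000-0.8660i
X[2] = -2.5000-2.5981i
X[3] = 0
X[4] = -2.5000+2.5981i
X[5] = -4.5000+0.8660i

X = [8, -4.5000-0.8660i, -2.5000-2.5981i, 0, -2.5000+2.5981i, -4.5000+0.8660i]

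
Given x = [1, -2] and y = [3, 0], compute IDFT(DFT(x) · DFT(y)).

(x ⊛ y)[n] = Σ(m=0 to 1) x[m] · y[(n-m) mod 2]

Computing each output sample:
(x ⊛ y)[0] = 3
(x ⊛ y)[1] = -6

x ⊛ y = [3, -6]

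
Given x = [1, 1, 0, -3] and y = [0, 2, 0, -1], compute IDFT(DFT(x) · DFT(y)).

(x ⊛ y)[n] = Σ(m=0 to 3) x[m] · y[(n-m) mod 4]

Computing each output sample:
(x ⊛ y)[0] = -7
(x ⊛ y)[1] = 2
(x ⊛ y)[2] = 5
(x ⊛ y)[3] = -1

x ⊛ y = [-7, 2, 5, -1]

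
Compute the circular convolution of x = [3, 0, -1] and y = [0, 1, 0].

(x ⊛ y)[n] = Σ(m=0 to 2) x[m] · y[(n-m) mod 3]

Computing each output sample:
(x ⊛ y)[0] = -1
(x ⊛ y)[1] = 3
(x ⊛ y)[2] = 0

x ⊛ y = [-1, 3, 0]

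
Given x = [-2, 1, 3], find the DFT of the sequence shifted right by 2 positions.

Time shift by 2: X_shifted[k] = ω_3^(2k) · X[k]
Shifted x = [1, 3, -2]

DFT(x[n-2]) = [2, 0.5000-4.3301i, 0.5000+4.3301i]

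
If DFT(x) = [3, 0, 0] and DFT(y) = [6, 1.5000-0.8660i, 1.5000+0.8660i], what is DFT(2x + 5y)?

By linearity: DFT(2x + 5y) = 2·DFT(x) + 5·DFT(y)
= 2·[3, 0, 0] + 5·[6, 1.5000-0.8660i, 1.5000+0.8660i]

Computing element-wise:
Z[0] = 2·(3) + 5·(6) = 36
Z[1] = 2·(0) + 5·(1.5000-0.8660i) = 7.5000-4.3300i
Z[2] = 2·(0) + 5·(1.5000+0.8660i) = 7.5000+4.3300i

DFT(2x + 5y) = 2·X + 5·Y = [36, 7.5000-4.3300i, 7.5000+4.3300i]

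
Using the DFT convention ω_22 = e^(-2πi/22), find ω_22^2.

ω_22^2 = e^(-2πi·2/22)
= cos(-2π·2/22) + i·sin(-2π·2/22)
= cos(-4π/22) + i·sin(-4π/22)

ω_22^2 = cos(-4π/22) + i·sin(-4π/22) = 0.8413-0.5406i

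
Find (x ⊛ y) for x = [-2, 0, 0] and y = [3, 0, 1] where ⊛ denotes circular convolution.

(x ⊛ y)[n] = Σ(m=0 to 2) x[m] · y[(n-m) mod 3]

Computing each output sample:
(x ⊛ y)[0] = -6
(x ⊛ y)[1] = 0
(x ⊛ y)[2] = -2

x ⊛ y = [-6, 0, -2]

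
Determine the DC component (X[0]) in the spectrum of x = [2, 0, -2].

X[0] = Σ(n=0 to 2) x[n] · ω_3^0 = Σ x[n]
= (2) + (0) + (-2)

X[0] = 0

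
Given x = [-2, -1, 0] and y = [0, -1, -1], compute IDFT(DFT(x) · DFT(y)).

(x ⊛ y)[n] = Σ(m=0 to 2) x[m] · y[(n-m) mod 3]

Computing each output sample:
(x ⊛ y)[0] = 1
(x ⊛ y)[1] = 2
(x ⊛ y)[2] = 3

x ⊛ y = [1, 2, 3]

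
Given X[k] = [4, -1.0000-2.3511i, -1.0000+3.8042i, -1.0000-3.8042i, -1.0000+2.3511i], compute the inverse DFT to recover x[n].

x[n] = (1/5) Σ(k=0 to 4) X[k] · e^(2πikn/5)

Computing each x[n]:
x[0] = 0
x[1] = 1
x[2] = 3
x[3] = -1
x[4] = 1

x = [0, 1, 3, -1, 1]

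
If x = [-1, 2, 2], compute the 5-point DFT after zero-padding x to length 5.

Original 3-point DFT: [3, -3, -3]
Zero-padded 5-point DFT provides frequency interpolation.

DFT_5([x, 0, ...]) = [3, -2.0000-3.0777i, -2.0000+0.7265i, -2.0000-0.7265i, -2.0000+3.0777i]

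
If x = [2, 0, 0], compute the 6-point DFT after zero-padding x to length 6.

Original 3-point DFT: [2, 2, 2]
Zero-padded 6-point DFT provides frequency interpolation.

DFT_6([x, 0, ...]) = [2, 2, 2, 2, 2, 2]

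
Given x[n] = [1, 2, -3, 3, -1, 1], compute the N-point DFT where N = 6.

X[k] = Σ(n=0 to 5) x[n] · ω_6^(nk)
where ω_6 = e^(-2πi/6)

Computing each X[k]:
X[0] = 3
X[1] = 1.5000+0.8660i
X[2] = 4.5000-2.5981i
X[3] = -9
X[4] = 4.5000+2.5981i
X[5] = 1.5000-0.8660i

X = [3, 1.5000+0.8660i, 4.5000-2.5981i, -9, 4.5000+2.5981i, 1.5000-0.8660i]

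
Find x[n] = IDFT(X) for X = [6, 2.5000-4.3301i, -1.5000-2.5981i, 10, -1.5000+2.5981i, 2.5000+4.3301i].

x[n] = (1/6) Σ(k=0 to 5) X[k] · e^(2πikn/6)

Computing each x[n]:
x[0] = 3
x[1] = 2
x[2] = 3
x[3] = -2
x[4] = 2
x[5] = -2

x = [3, 2, 3, -2, 2, -2]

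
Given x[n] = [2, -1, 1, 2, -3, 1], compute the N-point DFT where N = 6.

X[k] = Σ(n=0 to 5) x[n] · ω_6^(nk)
where ω_6 = e^(-2πi/6)

Computing each X[k]:
X[0] = 2
X[1] = 1.0000-1.7321i
X[2] = 5.0000+5.1962i
X[3] = -2
X[4] = 5.0000-5.1962i
X[5] = 1.0000+1.7321i

X = [2, 1.0000-1.7321i, 5.0000+5.1962i, -2, 5.0000-5.1962i, 1.0000+1.7321i]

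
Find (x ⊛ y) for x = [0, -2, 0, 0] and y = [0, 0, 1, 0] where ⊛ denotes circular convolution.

(x ⊛ y)[n] = Σ(m=0 to 3) x[m] · y[(n-m) mod 4]

Computing each output sample:
(x ⊛ y)[0] = 0
(x ⊛ y)[1] = 0
(x ⊛ y)[2] = 0
(x ⊛ y)[3] = -2

x ⊛ y = [0, 0, 0, -2]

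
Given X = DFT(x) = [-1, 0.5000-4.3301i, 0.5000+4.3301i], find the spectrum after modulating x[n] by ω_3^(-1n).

Modulation property: DFT(ω_3^(-1n)·x[n]) = X[(k-1) mod 3], so circularly shift X by 1 positions.

X[k-1] = [0.5000+4.3301i, -1, 0.5000-4.3301i]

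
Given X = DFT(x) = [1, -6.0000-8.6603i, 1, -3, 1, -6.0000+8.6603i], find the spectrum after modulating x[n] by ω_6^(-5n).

Modulation property: DFT(ω_6^(-5n)·x[n]) = X[(k-5) mod 6], so circularly shift X by 5 positions.

X[k-5] = [-6.0000-8.6603i, 1, -3, 1, -6.0000+8.6603i, 1]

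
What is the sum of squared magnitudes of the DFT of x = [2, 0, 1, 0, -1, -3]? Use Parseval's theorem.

Parseval: Σ|x[n]|² = (1/N)Σ|X[k]|², so Σ|X[k]|² = N·Σ|x[n]|² = 6·15.0000

Σ|X[k]|² = N·Σ|x[n]|² = 6·15.0000 = 90.0000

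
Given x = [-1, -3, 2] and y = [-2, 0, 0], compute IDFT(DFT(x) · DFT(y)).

(x ⊛ y)[n] = Σ(m=0 to 2) x[m] · y[(n-m) mod 3]

Computing each output sample:
(x ⊛ y)[0] = 2
(x ⊛ y)[1] = 6
(x ⊛ y)[2] = -4

x ⊛ y = [2, 6, -4]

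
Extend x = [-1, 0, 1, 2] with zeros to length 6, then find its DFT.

Original 4-point DFT: [2, -2+2i, -2, -2-2i]
Zero-padded 6-point DFT provides frequency interpolation.

DFT_6([x, 0, ...]) = [2, -3.5000-0.8660i, 0.5000+0.8660i, -2, 0.5000-0.8660i, -3.5000+0.8660i]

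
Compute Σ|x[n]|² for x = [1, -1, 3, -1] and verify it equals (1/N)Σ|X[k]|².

Time domain:
Σ|x[n]|² = |1|² + |-1|² + |3|² + |-1|² = 12.0000

Frequency domain:
(1/4)Σ|X[k]|² = (1/4)(|2|² + |-2|² + |6|² + |-2|²) = (1/4)·48.0000 = 12.0000

Both sides agree, confirming Parseval's theorem.

Σ|x[n]|² = (1/N)Σ|X[k]|² = 12.0000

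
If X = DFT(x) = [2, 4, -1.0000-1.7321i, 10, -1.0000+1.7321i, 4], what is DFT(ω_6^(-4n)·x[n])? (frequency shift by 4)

Modulation property: DFT(ω_6^(-4n)·x[n]) = X[(k-4) mod 6], so circularly shift X by 4 positions.

X[k-4] = [-1.0000-1.7321i, 10, -1.0000+1.7321i, 4, 2, 4]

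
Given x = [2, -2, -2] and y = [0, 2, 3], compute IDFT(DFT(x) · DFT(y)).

(x ⊛ y)[n] = Σ(m=0 to 2) x[m] · y[(n-m) mod 3]

Computing each output sample:
(x ⊛ y)[0] = -10
(x ⊛ y)[1] = -2
(x ⊛ y)[2] = 2

x ⊛ y = [-10, -2, 2]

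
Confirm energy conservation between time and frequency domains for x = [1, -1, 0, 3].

Time domain:
Σ|x[n]|² = |1|² + |-1|² + |0|² + |3|² = 11.0000

Frequency domain:
(1/4)Σ|X[k]|² = (1/4)(|3|² + |1+4i|² + |-1|² + |1-4i|²) = (1/4)·44.0000 = 11.0000

Both sides agree, confirming Parseval's theorem.

Σ|x[n]|² = (1/N)Σ|X[k]|² = 11.0000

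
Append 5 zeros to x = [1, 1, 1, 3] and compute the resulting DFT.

Original 4-point DFT: [6, 2i, -2, -2i]
Zero-padded 9-point DFT provides frequency interpolation.

DFT_9([x, 0, ...]) = [6, 0.4397-4.2257i, -1.2660+1.2712i, 3, -0.6736-2.2973i, -0.6736+2.2973i, 3, -1.2660-1.2712i, 0.4397+4.2257i]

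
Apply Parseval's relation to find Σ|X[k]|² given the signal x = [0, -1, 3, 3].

Parseval: Σ|x[n]|² = (1/N)Σ|X[k]|², so Σ|X[k]|² = N·Σ|x[n]|² = 4·19.0000

Σ|X[k]|² = N·Σ|x[n]|² = 4·19.0000 = 76.0000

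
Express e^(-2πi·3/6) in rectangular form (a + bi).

ω_6^3 = e^(-2πi·3/6)
= cos(-2π·3/6) + i·sin(-2π·3/6)
= cos(-6π/6) + i·sin(-6π/6)

ω_6^3 = cos(-6π/6) + i·sin(-6π/6) = -1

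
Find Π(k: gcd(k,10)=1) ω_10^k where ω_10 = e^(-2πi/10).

The primitive 10th roots of unity are ω_10^k for k coprime to 10: k ∈ {1, 3, 7, 9}
Their product equals the constant term of the cyclotomic polynomial Φ_10(x) up to sign.
For n ≥ 3, the product of all primitive nth roots of unity is 1. (For n=1 it is 1; for n=2 it is -1.)

1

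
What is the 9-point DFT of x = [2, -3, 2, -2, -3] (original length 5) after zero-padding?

Original 5-point DFT: [-4, 0.1459-2.3511i, 6.8541+3.8042i, 6.8541-3.8042i, 0.1459+2.3511i]
Zero-padded 9-point DFT provides frequency interpolation.

DFT_9([x, 0, ...]) = [-4, 3.8682+2.7169i, -1.6985-1.3900i, 2.0000+6.9282i, 6.8302+1.0893i, 6.8302-1.0893i, 2.0000-6.9282i, -1.6985+1.3900i, 3.8682-2.7169i]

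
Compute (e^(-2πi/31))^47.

Since ω_31^31 = 1, powers reduce modulo 31.
47 mod 31 = 16
So ω_31^47 = ω_31^16 = e^(-2πi·16/31)

ω_31^47 = ω_31^16 = -0.9949+0.1012i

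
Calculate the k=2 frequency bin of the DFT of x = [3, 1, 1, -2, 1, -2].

X[2] = Σ(n=0 to 5) x[n] · ω_6^(2n) where ω_6 = e^(-2πi/6)
= (3)·ω_6^0 + (1)·ω_6^2 + (1)·ω_6^4 + (-2)·ω_6^6 + (1)·ω_6^8 + (-2)·ω_6^10

X[2] = 0.5000-2.5981i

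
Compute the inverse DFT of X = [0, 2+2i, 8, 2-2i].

x[n] = (1/4) Σ(k=0 to 3) X[k] · e^(2πikn/4)

Computing each x[n]:
x[0] = 3
x[1] = -3
x[2] = 1
x[3] = -1

x = [3, -3, 1, -1]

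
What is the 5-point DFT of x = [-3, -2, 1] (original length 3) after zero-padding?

Original 3-point DFT: [-4, -2.5000+2.5981i, -2.5000-2.5981i]
Zero-padded 5-point DFT provides frequency interpolation.

DFT_5([x, 0, ...]) = [-4, -4.4271+1.3143i, -1.0729+2.1266i, -1.0729-2.1266i, -4.4271-1.3143i]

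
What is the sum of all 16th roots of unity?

Sum of all nth roots of unity equals 0 for n > 1 (geometric series with r ≠ 1).

0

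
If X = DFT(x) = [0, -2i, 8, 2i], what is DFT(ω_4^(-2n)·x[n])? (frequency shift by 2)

Modulation property: DFT(ω_4^(-2n)·x[n]) = X[(k-2) mod 4], so circularly shift X by 2 positions.

X[k-2] = [8, 2i, 0, -2i]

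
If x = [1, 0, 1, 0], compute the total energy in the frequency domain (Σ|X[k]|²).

Parseval: Σ|x[n]|² = (1/N)Σ|X[k]|², so Σ|X[k]|² = N·Σ|x[n]|² = 4·2.0000

Σ|X[k]|² = N·Σ|x[n]|² = 4·2.0000 = 8.0000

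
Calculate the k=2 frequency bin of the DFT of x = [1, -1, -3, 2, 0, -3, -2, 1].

X[2] = Σ(n=0 to 7) x[n] · ω_8^(2n) where ω_8 = e^(-2πi/8)
= (1)·ω_8^0 + (-1)·ω_8^2 + (-3)·ω_8^4 + (2)·ω_8^6 + (0)·ω_8^8 + (-3)·ω_8^10 + (-2)·ω_8^12 + (1)·ω_8^14

X[2] = 6+7i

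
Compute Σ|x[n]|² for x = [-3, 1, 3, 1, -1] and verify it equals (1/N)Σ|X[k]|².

Time domain:
Σ|x[n]|² = |-3|² + |1|² + |3|² + |1|² + |-1|² = 21.0000

Frequency domain:
(1/5)Σ|X[k]|² = (1/5)(|1|² + |-6.2361-3.0777i|² + |-1.7639+0.7265i|² + |-1.7639-0.7265i|² + |-6.2361+3.0777i|²) = (1/5)·105.0000 = 21.0000

Both sides agree, confirming Parseval's theorem.

Σ|x[n]|² = (1/N)Σ|X[k]|² = 21.0000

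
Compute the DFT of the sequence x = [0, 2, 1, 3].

X[k] = Σ(n=0 to 3) x[n] · ω_4^(nk)
where ω_4 = e^(-2πi/4)

Computing each X[k]:
X[0] = 6
X[1] = -1+1i
X[2] = -4
X[3] = -1-1i

X = [6, -1+1i, -4, -1-1i]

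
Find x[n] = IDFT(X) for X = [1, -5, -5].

x[n] = (1/3) Σ(k=0 to 2) X[k] · e^(2πikn/3)

Computing each x[n]:
x[0] = -3
x[1] = 2
x[2] = 2

x = [-3, 2, 2]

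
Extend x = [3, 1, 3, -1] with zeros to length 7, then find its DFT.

Original 4-point DFT: [6, -2i, 6, 2i]
Zero-padded 7-point DFT provides frequency interpolation.

DFT_7([x, 0, ...]) = [6, 3.8569-3.2727i, -0.5489-0.4551i, 4.1920+2.8865i, 4.1920-2.8865i, -0.5489+0.4551i, 3.8569+3.2727i]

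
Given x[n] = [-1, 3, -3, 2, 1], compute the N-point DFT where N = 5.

X[k] = Σ(n=0 to 4) x[n] · ω_5^(nk)
where ω_5 = e^(-2πi/5)

Computing each X[k]:
X[0] = 2
X[1] = 1.0451+1.0368i
X[2] = -4.5451-5.9309i
X[3] = -4.5451+5.9309i
X[4] = 1.0451-1.0368i

X = [2, 1.0451+1.0368i, -4.5451-5.9309i, -4.5451+5.9309i, 1.0451-1.0368i]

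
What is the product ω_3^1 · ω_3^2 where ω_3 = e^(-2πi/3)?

The primitive 3rd roots of unity are ω_3^k for k coprime to 3: k ∈ {1, 2}
Their product equals the constant term of the cyclotomic polynomial Φ_3(x) up to sign.
For n ≥ 3, the product of all primitive nth roots of unity is 1. (For n=1 it is 1; for n=2 it is -1.)

1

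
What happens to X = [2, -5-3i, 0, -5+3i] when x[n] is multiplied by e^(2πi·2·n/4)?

Modulation property: DFT(ω_4^(-2n)·x[n]) = X[(k-2) mod 4], so circularly shift X by 2 positions.

X[k-2] = [0, -5+3i, 2, -5-3i]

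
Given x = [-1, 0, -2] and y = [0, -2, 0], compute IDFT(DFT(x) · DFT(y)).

(x ⊛ y)[n] = Σ(m=0 to 2) x[m] · y[(n-m) mod 3]

Computing each output sample:
(x ⊛ y)[0] = 4
(x ⊛ y)[1] = 2
(x ⊛ y)[2] = 0

x ⊛ y = [4, 2, 0]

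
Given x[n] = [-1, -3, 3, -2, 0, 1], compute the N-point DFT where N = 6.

X[k] = Σ(n=0 to 5) x[n] · ω_6^(nk)
where ω_6 = e^(-2πi/6)

Computing each X[k]:
X[0] = -2
X[1] = -1.5000+0.8660i
X[2] = -3.5000+6.0622i
X[3] = 6
X[4] = -3.5000-6.0622i
X[5] = -1.5000-0.8660i

X = [-2, -1.5000+0.8660i, -3.5000+6.0622i, 6, -3.5000-6.0622i, -1.5000-0.8660i]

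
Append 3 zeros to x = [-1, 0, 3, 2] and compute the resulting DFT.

Original 4-point DFT: [4, -4+2i, 0, -4-2i]
Zero-padded 7-point DFT provides frequency interpolation.

DFT_7([x, 0, ...]) = [4, -3.4695-3.7926i, -2.4559+2.8653i, 0.4254+0.3956i, 0.4254-0.3956i, -2.4559-2.8653i, -3.4695+3.7926i]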